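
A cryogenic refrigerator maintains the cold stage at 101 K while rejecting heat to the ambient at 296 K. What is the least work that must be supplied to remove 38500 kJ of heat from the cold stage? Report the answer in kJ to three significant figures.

The reservoir spacing is ΔT = 296 − 101 = 195.0 K.
The reversible limit is COP_R = T_C/ΔT = 0.5179, so W_min = Q_C/COP = Q_C·ΔT/T_C.
W_min = 38500 × 195.0/101.00 = 74330 kJ.

74300 kJ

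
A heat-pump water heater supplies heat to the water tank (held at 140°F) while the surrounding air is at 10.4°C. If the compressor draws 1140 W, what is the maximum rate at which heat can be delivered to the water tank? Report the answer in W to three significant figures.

In absolute terms T_C = 283.55 K and T_H = 333.15 K, so ΔT = 49.60 K.
COP_Carnot = T_H/ΔT = 333.15/49.60 = 6.717.
Q̇_max = COP_Carnot × Ẇ = 6.717 × 1140 W = 7657 W.

7660 W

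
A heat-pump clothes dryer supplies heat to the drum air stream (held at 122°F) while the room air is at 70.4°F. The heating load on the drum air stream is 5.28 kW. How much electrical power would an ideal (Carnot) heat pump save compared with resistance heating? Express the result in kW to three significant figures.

4.81 kW

In absolute terms T_C = 294.48 K and T_H = 323.15 K, so ΔT = 28.67 K.
COP_Carnot = T_H/ΔT = 323.15/28.67 = 11.27.
Resistance heating needs Ẇ_res = Q̇_H = 5.280 kW; the reversible heat pump needs only Ẇ_hp = Q̇_H/COP = 0.4684 kW.
Saving = 5.280 − 0.4684 = 4.812 kW.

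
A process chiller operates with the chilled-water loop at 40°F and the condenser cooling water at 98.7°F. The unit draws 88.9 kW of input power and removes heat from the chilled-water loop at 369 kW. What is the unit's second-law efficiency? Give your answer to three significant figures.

0.488

COP_actual = Q̇_C/Ẇ = 369.0/88.90 = 4.151.
In absolute terms T_C = 277.59 K and T_H = 310.21 K, so ΔT = 32.61 K.
COP_Carnot = T_C/ΔT = 277.59/32.61 = 8.512.
η_II = COP_actual/COP_Carnot = 4.151/8.512 = 0.4876.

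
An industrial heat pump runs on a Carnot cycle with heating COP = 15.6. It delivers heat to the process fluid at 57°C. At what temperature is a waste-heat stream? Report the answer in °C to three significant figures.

COP_HP = T_H/(T_H − T_C) gives T_H − T_C = T_H/COP.
With T_H = 330.15 K, T_C = 330.15 × (1 − 1/15.6) = 308.99 K.
Converting, 308.99 K = 35.84°C.

35.8 °C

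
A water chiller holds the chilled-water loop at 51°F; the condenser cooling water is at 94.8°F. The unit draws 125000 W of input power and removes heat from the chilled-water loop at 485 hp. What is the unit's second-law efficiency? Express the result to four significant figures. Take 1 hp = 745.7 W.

Converting, Q̇_C = 485.0 hp = 361700 W, so COP_actual = Q̇_C/Ẇ = 361700/125000 = 2.893.
In absolute terms T_C = 283.71 K and T_H = 308.04 K, so ΔT = 24.33 K.
COP_Carnot = T_C/ΔT = 283.71/24.33 = 11.66.
η_II = COP_actual/COP_Carnot = 2.893/11.66 = 0.2482.

0.2482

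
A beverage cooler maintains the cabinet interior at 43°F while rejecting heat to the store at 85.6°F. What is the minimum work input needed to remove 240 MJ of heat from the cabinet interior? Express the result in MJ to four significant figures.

20.34 MJ

In absolute terms T_C = 279.26 K and T_H = 302.93 K, so ΔT = 23.67 K.
The reversible limit is COP_R = T_C/ΔT = 11.80, so W_min = Q_C/COP = Q_C·ΔT/T_C.
W_min = 240.0 × 23.67/279.26 = 20.34 MJ.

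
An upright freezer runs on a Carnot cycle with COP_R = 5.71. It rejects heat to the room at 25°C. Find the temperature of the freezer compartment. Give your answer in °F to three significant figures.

-2.98 °F

For a Carnot refrigerator COP_R = T_C/(T_H − T_C), so T_C = COP·T_H/(1 + COP).
With T_H = 298.15 K, T_C = 5.71 × 298.15/6.710 = 253.72 K.
Converting, 253.72 K = -2.98°F.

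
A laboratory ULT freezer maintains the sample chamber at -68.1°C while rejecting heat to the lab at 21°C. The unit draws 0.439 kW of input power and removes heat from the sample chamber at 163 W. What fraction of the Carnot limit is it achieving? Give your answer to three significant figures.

0.161

Converting, Q̇_C = 163.0 W = 0.1630 kW, so COP_actual = Q̇_C/Ẇ = 0.1630/0.4390 = 0.3713.
In absolute terms T_C = 205.05 K and T_H = 294.15 K, so ΔT = 89.10 K.
COP_Carnot = T_C/ΔT = 205.05/89.10 = 2.301.
η_II = COP_actual/COP_Carnot = 0.3713/2.301 = 0.1613.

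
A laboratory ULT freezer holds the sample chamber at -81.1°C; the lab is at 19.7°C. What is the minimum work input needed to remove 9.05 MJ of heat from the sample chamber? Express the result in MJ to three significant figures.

In absolute terms T_C = 192.05 K and T_H = 292.85 K, so ΔT = 100.8 K.
The reversible limit is COP_R = T_C/ΔT = 1.905, so W_min = Q_C/COP = Q_C·ΔT/T_C.
W_min = 9.050 × 100.8/192.05 = 4.750 MJ.

4.75 MJ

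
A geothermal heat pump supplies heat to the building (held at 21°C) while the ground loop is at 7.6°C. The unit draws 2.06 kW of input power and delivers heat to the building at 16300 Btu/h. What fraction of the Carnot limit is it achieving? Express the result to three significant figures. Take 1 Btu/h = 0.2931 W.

Converting, Q̇_H = 16300 Btu/h = 4.778 kW, so COP_actual = Q̇_H/Ẇ = 4.778/2.060 = 2.319.
In absolute terms T_C = 280.75 K and T_H = 294.15 K, so ΔT = 13.40 K.
COP_Carnot = T_H/ΔT = 294.15/13.40 = 21.95.
η_II = COP_actual/COP_Carnot = 2.319/21.95 = 0.1057.

0.106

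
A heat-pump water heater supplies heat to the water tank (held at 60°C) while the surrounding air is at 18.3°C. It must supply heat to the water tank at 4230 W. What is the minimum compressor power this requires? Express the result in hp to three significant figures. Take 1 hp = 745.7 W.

In absolute terms T_C = 291.45 K and T_H = 333.15 K, so ΔT = 41.70 K.
COP_Carnot = T_H/ΔT = 333.15/41.70 = 7.989.
Ẇ_min = Q̇/COP_Carnot = 4230/7.989 = 529.5 W = 0.7100 hp.

0.710 hp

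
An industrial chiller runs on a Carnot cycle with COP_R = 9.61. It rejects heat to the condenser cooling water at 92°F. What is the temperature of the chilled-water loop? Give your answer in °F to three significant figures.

For a Carnot refrigerator COP_R = T_C/(T_H − T_C), so T_C = COP·T_H/(1 + COP).
With T_H = 306.48 K, T_C = 9.61 × 306.48/10.61 = 277.60 K.
Converting, 277.60 K = 40.00°F.

40.0 °F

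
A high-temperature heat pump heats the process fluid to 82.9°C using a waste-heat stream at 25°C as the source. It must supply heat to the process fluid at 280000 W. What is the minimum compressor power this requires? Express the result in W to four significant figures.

45530 W

In absolute terms T_C = 298.15 K and T_H = 356.05 K, so ΔT = 57.90 K.
COP_Carnot = T_H/ΔT = 356.05/57.90 = 6.149.
Ẇ_min = Q̇/COP_Carnot = 280000/6.149 = 45530 W.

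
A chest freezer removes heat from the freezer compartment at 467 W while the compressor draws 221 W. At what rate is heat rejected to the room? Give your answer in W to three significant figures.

For a cyclic device the first law requires Q̇_H = Q̇_C + Ẇ.
Q̇_H = Q̇_C + Ẇ = 688.0 W.

688 W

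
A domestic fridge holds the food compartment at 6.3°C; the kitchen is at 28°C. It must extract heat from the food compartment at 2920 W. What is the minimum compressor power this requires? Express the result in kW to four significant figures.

In absolute terms T_C = 279.45 K and T_H = 301.15 K, so ΔT = 21.70 K.
COP_Carnot = T_C/ΔT = 279.45/21.70 = 12.88.
Ẇ_min = Q̇/COP_Carnot = 2920/12.88 = 226.7 W = 0.2267 kW.

0.2267 kW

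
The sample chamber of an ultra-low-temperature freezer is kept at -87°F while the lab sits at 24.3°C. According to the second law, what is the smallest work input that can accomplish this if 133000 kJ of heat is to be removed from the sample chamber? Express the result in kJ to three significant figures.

In absolute terms T_C = 207.04 K and T_H = 297.45 K, so ΔT = 90.41 K.
The reversible limit is COP_R = T_C/ΔT = 2.290, so W_min = Q_C/COP = Q_C·ΔT/T_C.
W_min = 133000 × 90.41/207.04 = 58080 kJ.

58100 kJ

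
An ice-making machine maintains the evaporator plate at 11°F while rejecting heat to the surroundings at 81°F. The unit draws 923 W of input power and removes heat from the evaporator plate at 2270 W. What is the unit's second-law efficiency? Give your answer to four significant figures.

COP_actual = Q̇_C/Ẇ = 2270/923.0 = 2.459.
In absolute terms T_C = 261.48 K and T_H = 300.37 K, so ΔT = 38.89 K.
COP_Carnot = T_C/ΔT = 261.48/38.89 = 6.724.
η_II = COP_actual/COP_Carnot = 2.459/6.724 = 0.3658.

0.3658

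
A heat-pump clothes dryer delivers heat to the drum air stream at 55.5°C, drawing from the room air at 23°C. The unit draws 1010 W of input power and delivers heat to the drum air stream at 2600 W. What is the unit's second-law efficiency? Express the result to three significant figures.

COP_actual = Q̇_H/Ẇ = 2600/1010 = 2.574.
In absolute terms T_C = 296.15 K and T_H = 328.65 K, so ΔT = 32.50 K.
COP_Carnot = T_H/ΔT = 328.65/32.50 = 10.11.
η_II = COP_actual/COP_Carnot = 2.574/10.11 = 0.2546.

0.255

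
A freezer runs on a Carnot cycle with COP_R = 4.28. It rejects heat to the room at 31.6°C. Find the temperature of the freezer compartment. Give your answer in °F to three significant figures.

For a Carnot refrigerator COP_R = T_C/(T_H − T_C), so T_C = COP·T_H/(1 + COP).
With T_H = 304.75 K, T_C = 4.28 × 304.75/5.280 = 247.03 K.
Converting, 247.03 K = -15.01°F.

-15.0 °F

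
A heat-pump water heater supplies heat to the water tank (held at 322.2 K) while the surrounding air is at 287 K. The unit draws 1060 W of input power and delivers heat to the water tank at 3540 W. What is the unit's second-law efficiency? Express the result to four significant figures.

0.3649

COP_actual = Q̇_H/Ẇ = 3540/1060 = 3.340.
The reservoir spacing is ΔT = 322.2 − 287 = 35.20 K.
COP_Carnot = T_H/ΔT = 322.20/35.20 = 9.153.
η_II = COP_actual/COP_Carnot = 3.340/9.153 = 0.3649.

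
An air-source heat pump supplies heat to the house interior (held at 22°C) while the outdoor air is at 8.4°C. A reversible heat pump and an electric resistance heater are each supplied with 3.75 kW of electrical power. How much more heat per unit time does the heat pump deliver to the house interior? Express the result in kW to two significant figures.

In absolute terms T_C = 281.55 K and T_H = 295.15 K, so ΔT = 13.60 K.
COP_Carnot = T_H/ΔT = 295.15/13.60 = 21.70.
The heat pump delivers Q̇_H = COP × Ẇ = 81.38 kW; the resistance heater delivers Ẇ = 3.750 kW.
Extra = (COP − 1)·Ẇ = 77.63 kW.

78 kW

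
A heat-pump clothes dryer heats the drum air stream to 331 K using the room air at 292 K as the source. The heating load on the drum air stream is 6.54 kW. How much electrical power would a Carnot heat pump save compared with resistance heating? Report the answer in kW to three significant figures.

5.77 kW

The reservoir spacing is ΔT = 331 − 292 = 39.00 K.
COP_Carnot = T_H/ΔT = 331.00/39.00 = 8.487.
Resistance heating needs Ẇ_res = Q̇_H = 6.540 kW; the reversible heat pump needs only Ẇ_hp = Q̇_H/COP = 0.7706 kW.
Saving = 6.540 − 0.7706 = 5.769 kW.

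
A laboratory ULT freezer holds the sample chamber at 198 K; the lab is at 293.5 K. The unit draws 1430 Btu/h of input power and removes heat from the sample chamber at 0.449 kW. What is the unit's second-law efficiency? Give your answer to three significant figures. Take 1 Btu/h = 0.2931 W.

Converting, Q̇_C = 0.4490 kW = 1532 Btu/h, so COP_actual = Q̇_C/Ẇ = 1532/1430 = 1.071.
The reservoir spacing is ΔT = 293.5 − 198 = 95.50 K.
COP_Carnot = T_C/ΔT = 198.00/95.50 = 2.073.
η_II = COP_actual/COP_Carnot = 1.071/2.073 = 0.5167.

0.517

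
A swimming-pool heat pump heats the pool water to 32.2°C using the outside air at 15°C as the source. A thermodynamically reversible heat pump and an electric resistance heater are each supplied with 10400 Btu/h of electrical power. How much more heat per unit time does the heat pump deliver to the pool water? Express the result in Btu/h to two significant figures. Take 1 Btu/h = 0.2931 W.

170000 Btu/h

In absolute terms T_C = 288.15 K and T_H = 305.35 K, so ΔT = 17.20 K.
COP_Carnot = T_H/ΔT = 305.35/17.20 = 17.75.
The heat pump delivers Q̇_H = COP × Ẇ = 184600 Btu/h; the resistance heater delivers Ẇ = 10400 Btu/h.
Extra = (COP − 1)·Ẇ = 174200 Btu/h.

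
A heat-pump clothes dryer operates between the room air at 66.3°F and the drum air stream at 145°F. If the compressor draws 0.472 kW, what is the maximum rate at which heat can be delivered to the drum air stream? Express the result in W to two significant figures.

3600 W

In absolute terms T_C = 292.21 K and T_H = 335.93 K, so ΔT = 43.72 K.
COP_Carnot = T_H/ΔT = 335.93/43.72 = 7.683.
Q̇_max = COP_Carnot × Ẇ = 7.683 × 0.4720 kW = 3.626 kW = 3626 W.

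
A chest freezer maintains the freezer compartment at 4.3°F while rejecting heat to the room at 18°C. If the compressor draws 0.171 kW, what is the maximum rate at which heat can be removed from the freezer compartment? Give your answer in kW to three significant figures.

In absolute terms T_C = 257.76 K and T_H = 291.15 K, so ΔT = 33.39 K.
COP_Carnot = T_C/ΔT = 257.76/33.39 = 7.720.
Q̇_max = COP_Carnot × Ẇ = 7.720 × 0.1710 kW = 1.320 kW.

1.32 kW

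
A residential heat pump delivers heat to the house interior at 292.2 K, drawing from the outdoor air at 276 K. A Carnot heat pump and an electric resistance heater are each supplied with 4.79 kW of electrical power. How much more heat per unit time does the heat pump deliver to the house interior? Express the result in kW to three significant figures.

81.6 kW

The reservoir spacing is ΔT = 292.2 − 276 = 16.20 K.
COP_Carnot = T_H/ΔT = 292.20/16.20 = 18.04.
The heat pump delivers Q̇_H = COP × Ẇ = 86.40 kW; the resistance heater delivers Ẇ = 4.790 kW.
Extra = (COP − 1)·Ẇ = 81.61 kW.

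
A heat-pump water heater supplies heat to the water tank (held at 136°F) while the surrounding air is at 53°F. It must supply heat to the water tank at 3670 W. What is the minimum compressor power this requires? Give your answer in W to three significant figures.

511 W

In absolute terms T_C = 284.82 K and T_H = 330.93 K, so ΔT = 46.11 K.
COP_Carnot = T_H/ΔT = 330.93/46.11 = 7.177.
Ẇ_min = Q̇/COP_Carnot = 3670/7.177 = 511.4 W.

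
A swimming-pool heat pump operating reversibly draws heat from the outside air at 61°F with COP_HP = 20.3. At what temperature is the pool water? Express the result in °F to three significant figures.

COP_HP = T_H/(T_H − T_C) rearranges to T_H = COP·T_C/(COP − 1).
With T_C = 289.26 K, T_H = 20.3 × 289.26/19.30 = 304.25 K.
Converting, 304.25 K = 87.98°F.

88.0 °F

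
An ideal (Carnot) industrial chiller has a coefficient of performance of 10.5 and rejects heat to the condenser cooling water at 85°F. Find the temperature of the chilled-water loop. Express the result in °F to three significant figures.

For a Carnot refrigerator COP_R = T_C/(T_H − T_C), so T_C = COP·T_H/(1 + COP).
With T_H = 302.59 K, T_C = 10.5 × 302.59/11.50 = 276.28 K.
Converting, 276.28 K = 37.64°F.

37.6 °F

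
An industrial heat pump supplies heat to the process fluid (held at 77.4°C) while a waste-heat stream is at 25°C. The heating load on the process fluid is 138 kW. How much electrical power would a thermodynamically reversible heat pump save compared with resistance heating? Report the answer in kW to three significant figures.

In absolute terms T_C = 298.15 K and T_H = 350.55 K, so ΔT = 52.40 K.
COP_Carnot = T_H/ΔT = 350.55/52.40 = 6.690.
Resistance heating needs Ẇ_res = Q̇_H = 138.0 kW; the reversible heat pump needs only Ẇ_hp = Q̇_H/COP = 20.63 kW.
Saving = 138.0 − 20.63 = 117.4 kW.

117 kW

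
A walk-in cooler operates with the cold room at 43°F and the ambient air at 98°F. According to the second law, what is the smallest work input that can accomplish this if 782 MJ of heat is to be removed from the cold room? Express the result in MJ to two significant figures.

86 MJ

In absolute terms T_C = 279.26 K and T_H = 309.82 K, so ΔT = 30.56 K.
The reversible limit is COP_R = T_C/ΔT = 9.139, so W_min = Q_C/COP = Q_C·ΔT/T_C.
W_min = 782.0 × 30.56/279.26 = 85.56 MJ.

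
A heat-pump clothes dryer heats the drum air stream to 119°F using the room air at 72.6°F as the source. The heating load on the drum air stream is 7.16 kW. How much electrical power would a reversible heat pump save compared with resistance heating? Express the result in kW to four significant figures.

In absolute terms T_C = 295.71 K and T_H = 321.48 K, so ΔT = 25.78 K.
COP_Carnot = T_H/ΔT = 321.48/25.78 = 12.47.
Resistance heating needs Ẇ_res = Q̇_H = 7.160 kW; the reversible heat pump needs only Ẇ_hp = Q̇_H/COP = 0.5741 kW.
Saving = 7.160 − 0.5741 = 6.586 kW.

6.586 kW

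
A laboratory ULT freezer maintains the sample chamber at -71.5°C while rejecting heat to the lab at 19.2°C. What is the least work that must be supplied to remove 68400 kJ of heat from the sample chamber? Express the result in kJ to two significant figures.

31000 kJ

In absolute terms T_C = 201.65 K and T_H = 292.35 K, so ΔT = 90.70 K.
The reversible limit is COP_R = T_C/ΔT = 2.223, so W_min = Q_C/COP = Q_C·ΔT/T_C.
W_min = 68400 × 90.70/201.65 = 30770 kJ.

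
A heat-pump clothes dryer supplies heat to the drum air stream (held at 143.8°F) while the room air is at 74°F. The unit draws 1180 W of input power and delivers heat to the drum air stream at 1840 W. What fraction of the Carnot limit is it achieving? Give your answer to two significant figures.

0.18

COP_actual = Q̇_H/Ẇ = 1840/1180 = 1.559.
In absolute terms T_C = 296.48 K and T_H = 335.26 K, so ΔT = 38.78 K.
COP_Carnot = T_H/ΔT = 335.26/38.78 = 8.646.
η_II = COP_actual/COP_Carnot = 1.559/8.646 = 0.1804.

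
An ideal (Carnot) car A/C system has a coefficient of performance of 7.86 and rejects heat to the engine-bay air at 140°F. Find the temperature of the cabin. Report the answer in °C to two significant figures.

For a Carnot refrigerator COP_R = T_C/(T_H − T_C), so T_C = COP·T_H/(1 + COP).
With T_H = 333.15 K, T_C = 7.86 × 333.15/8.860 = 295.55 K.
Converting, 295.55 K = 22.40°C.

22 °C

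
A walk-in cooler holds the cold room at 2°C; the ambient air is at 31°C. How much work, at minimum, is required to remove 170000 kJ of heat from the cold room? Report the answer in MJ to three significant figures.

In absolute terms T_C = 275.15 K and T_H = 304.15 K, so ΔT = 29.00 K.
The reversible limit is COP_R = T_C/ΔT = 9.488, so W_min = Q_C/COP = Q_C·ΔT/T_C.
W_min = 170000 × 29.00/275.15 = 17920 kJ = 17.92 MJ.

17.9 MJ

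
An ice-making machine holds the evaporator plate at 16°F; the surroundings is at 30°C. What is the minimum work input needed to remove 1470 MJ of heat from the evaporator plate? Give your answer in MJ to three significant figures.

In absolute terms T_C = 264.26 K and T_H = 303.15 K, so ΔT = 38.89 K.
The reversible limit is COP_R = T_C/ΔT = 6.795, so W_min = Q_C/COP = Q_C·ΔT/T_C.
W_min = 1470 × 38.89/264.26 = 216.3 MJ.

216 MJ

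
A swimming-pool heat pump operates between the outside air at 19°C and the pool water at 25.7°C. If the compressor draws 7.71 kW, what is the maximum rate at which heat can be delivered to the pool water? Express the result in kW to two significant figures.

In absolute terms T_C = 292.15 K and T_H = 298.85 K, so ΔT = 6.700 K.
COP_Carnot = T_H/ΔT = 298.85/6.700 = 44.60.
Q̇_max = COP_Carnot × Ẇ = 44.60 × 7.710 kW = 343.9 kW.

340 kW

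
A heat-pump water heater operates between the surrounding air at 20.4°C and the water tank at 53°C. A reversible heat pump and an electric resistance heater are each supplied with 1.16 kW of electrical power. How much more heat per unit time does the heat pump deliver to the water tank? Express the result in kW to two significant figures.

In absolute terms T_C = 293.55 K and T_H = 326.15 K, so ΔT = 32.60 K.
COP_Carnot = T_H/ΔT = 326.15/32.60 = 10.00.
The heat pump delivers Q̇_H = COP × Ẇ = 11.61 kW; the resistance heater delivers Ẇ = 1.160 kW.
Extra = (COP − 1)·Ẇ = 10.45 kW.

10 kW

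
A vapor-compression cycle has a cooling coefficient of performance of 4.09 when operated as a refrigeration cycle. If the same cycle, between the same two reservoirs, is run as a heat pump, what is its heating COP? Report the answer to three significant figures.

The first law on one cycle gives Q_H = Q_C + W, so Q_H/W = Q_C/W + 1.
COP_HP = COP_R + 1 = 4.09 + 1 = 5.09.

5.09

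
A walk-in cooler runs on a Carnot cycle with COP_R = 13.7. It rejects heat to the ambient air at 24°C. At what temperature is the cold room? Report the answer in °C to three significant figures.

For a Carnot refrigerator COP_R = T_C/(T_H − T_C), so T_C = COP·T_H/(1 + COP).
With T_H = 297.15 K, T_C = 13.7 × 297.15/14.70 = 276.94 K.
Converting, 276.94 K = 3.79°C.

3.79 °C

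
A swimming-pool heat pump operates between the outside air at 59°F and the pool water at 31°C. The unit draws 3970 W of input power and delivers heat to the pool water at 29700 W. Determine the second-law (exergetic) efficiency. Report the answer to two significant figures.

0.39

COP_actual = Q̇_H/Ẇ = 29700/3970 = 7.481.
In absolute terms T_C = 288.15 K and T_H = 304.15 K, so ΔT = 16.00 K.
COP_Carnot = T_H/ΔT = 304.15/16.00 = 19.01.
η_II = COP_actual/COP_Carnot = 7.481/19.01 = 0.3935.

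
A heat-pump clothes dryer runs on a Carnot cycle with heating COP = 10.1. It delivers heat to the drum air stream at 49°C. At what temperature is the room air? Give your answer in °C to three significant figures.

17.1 °C

COP_HP = T_H/(T_H − T_C) gives T_H − T_C = T_H/COP.
With T_H = 322.15 K, T_C = 322.15 × (1 − 1/10.1) = 290.25 K.
Converting, 290.25 K = 17.10°C.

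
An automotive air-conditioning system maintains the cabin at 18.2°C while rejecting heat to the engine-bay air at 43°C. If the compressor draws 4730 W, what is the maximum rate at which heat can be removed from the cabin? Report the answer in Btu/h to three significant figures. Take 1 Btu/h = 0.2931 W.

190000 Btu/h

In absolute terms T_C = 291.35 K and T_H = 316.15 K, so ΔT = 24.80 K.
COP_Carnot = T_C/ΔT = 291.35/24.80 = 11.75.
Q̇_max = COP_Carnot × Ẇ = 11.75 × 4730 W = 55570 W = 189600 Btu/h.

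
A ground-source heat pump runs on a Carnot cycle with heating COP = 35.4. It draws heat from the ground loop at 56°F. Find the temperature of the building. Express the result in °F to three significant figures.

COP_HP = T_H/(T_H − T_C) rearranges to T_H = COP·T_C/(COP − 1).
With T_C = 286.48 K, T_H = 35.4 × 286.48/34.40 = 294.81 K.
Converting, 294.81 K = 70.99°F.

71.0 °F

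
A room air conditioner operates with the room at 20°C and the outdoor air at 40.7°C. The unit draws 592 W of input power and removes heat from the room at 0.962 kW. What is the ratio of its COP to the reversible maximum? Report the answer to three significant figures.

0.115

Converting, Q̇_C = 0.9620 kW = 962.0 W, so COP_actual = Q̇_C/Ẇ = 962.0/592.0 = 1.625.
In absolute terms T_C = 293.15 K and T_H = 313.85 K, so ΔT = 20.70 K.
COP_Carnot = T_C/ΔT = 293.15/20.70 = 14.16.
η_II = COP_actual/COP_Carnot = 1.625/14.16 = 0.1147.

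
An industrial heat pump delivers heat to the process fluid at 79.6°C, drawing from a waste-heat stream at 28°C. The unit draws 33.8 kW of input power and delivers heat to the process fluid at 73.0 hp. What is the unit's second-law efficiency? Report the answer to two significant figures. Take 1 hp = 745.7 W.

Converting, Q̇_H = 73.00 hp = 54.44 kW, so COP_actual = Q̇_H/Ẇ = 54.44/33.80 = 1.611.
In absolute terms T_C = 301.15 K and T_H = 352.75 K, so ΔT = 51.60 K.
COP_Carnot = T_H/ΔT = 352.75/51.60 = 6.836.
η_II = COP_actual/COP_Carnot = 1.611/6.836 = 0.2356.

0.24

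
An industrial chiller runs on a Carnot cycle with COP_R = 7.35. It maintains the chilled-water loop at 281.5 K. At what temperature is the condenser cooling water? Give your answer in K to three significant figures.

320 K

COP_R = T_C/(T_H − T_C) gives T_H − T_C = T_C/COP.
With T_C = 281.50 K, T_H = 281.50 × (1 + 1/7.35) = 319.80 K.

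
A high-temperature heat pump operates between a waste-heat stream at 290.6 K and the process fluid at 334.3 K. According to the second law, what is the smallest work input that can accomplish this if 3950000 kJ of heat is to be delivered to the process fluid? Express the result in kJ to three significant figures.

516000 kJ

The reservoir spacing is ΔT = 334.3 − 290.6 = 43.70 K.
The reversible limit is COP_HP = T_H/ΔT = 7.650, so W_min = Q_H/COP = Q_H·ΔT/T_H.
W_min = 3950000 × 43.70/334.30 = 516300 kJ.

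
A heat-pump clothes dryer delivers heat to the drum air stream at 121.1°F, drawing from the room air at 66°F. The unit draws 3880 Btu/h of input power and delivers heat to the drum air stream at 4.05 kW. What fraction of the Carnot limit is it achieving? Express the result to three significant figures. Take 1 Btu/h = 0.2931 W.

Converting, Q̇_H = 4.050 kW = 13820 Btu/h, so COP_actual = Q̇_H/Ẇ = 13820/3880 = 3.561.
In absolute terms T_C = 292.04 K and T_H = 322.65 K, so ΔT = 30.61 K.
COP_Carnot = T_H/ΔT = 322.65/30.61 = 10.54.
η_II = COP_actual/COP_Carnot = 3.561/10.54 = 0.3379.

0.338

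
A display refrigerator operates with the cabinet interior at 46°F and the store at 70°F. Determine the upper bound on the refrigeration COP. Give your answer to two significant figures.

In absolute terms T_C = 280.93 K and T_H = 294.26 K, so ΔT = 13.33 K.
For a reversible cycle, COP_Carnot = T_C/ΔT = 280.93/13.33 = 21.07.

21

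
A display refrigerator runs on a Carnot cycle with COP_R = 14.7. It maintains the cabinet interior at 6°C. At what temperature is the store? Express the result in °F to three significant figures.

77.0 °F

COP_R = T_C/(T_H − T_C) gives T_H − T_C = T_C/COP.
With T_C = 279.15 K, T_H = 279.15 × (1 + 1/14.7) = 298.14 K.
Converting, 298.14 K = 76.98°F.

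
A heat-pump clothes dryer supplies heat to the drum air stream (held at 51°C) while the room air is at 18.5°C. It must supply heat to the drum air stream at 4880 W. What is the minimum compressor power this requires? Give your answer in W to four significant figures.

In absolute terms T_C = 291.65 K and T_H = 324.15 K, so ΔT = 32.50 K.
COP_Carnot = T_H/ΔT = 324.15/32.50 = 9.974.
Ẇ_min = Q̇/COP_Carnot = 4880/9.974 = 489.3 W.

489.3 W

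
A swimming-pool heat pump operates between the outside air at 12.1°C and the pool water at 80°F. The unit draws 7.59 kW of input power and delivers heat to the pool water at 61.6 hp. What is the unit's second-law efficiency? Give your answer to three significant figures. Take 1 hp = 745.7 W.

0.294

Converting, Q̇_H = 61.60 hp = 45.94 kW, so COP_actual = Q̇_H/Ẇ = 45.94/7.590 = 6.052.
In absolute terms T_C = 285.25 K and T_H = 299.82 K, so ΔT = 14.57 K.
COP_Carnot = T_H/ΔT = 299.82/14.57 = 20.58.
η_II = COP_actual/COP_Carnot = 6.052/20.58 = 0.2940.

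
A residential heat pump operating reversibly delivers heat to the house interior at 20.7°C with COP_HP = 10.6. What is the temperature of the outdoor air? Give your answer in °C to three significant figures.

-7.02 °C

COP_HP = T_H/(T_H − T_C) gives T_H − T_C = T_H/COP.
With T_H = 293.85 K, T_C = 293.85 × (1 − 1/10.6) = 266.13 K.
Converting, 266.13 K = -7.02°C.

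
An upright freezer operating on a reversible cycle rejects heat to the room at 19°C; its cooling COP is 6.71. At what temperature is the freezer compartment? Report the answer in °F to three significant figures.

-2.01 °F

For a Carnot refrigerator COP_R = T_C/(T_H − T_C), so T_C = COP·T_H/(1 + COP).
With T_H = 292.15 K, T_C = 6.71 × 292.15/7.710 = 254.26 K.
Converting, 254.26 K = -2.01°F.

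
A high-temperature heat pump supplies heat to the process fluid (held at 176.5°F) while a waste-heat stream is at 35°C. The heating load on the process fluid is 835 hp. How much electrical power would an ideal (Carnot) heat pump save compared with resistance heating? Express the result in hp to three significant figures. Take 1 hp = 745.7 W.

In absolute terms T_C = 308.15 K and T_H = 353.43 K, so ΔT = 45.28 K.
COP_Carnot = T_H/ΔT = 353.43/45.28 = 7.806.
Resistance heating needs Ẇ_res = Q̇_H = 835.0 hp; the reversible heat pump needs only Ẇ_hp = Q̇_H/COP = 107.0 hp.
Saving = 835.0 − 107.0 = 728.0 hp.

728 hp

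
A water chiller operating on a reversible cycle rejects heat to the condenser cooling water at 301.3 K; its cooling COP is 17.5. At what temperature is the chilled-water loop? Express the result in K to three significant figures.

285 K

For a Carnot refrigerator COP_R = T_C/(T_H − T_C), so T_C = COP·T_H/(1 + COP).
With T_H = 301.30 K, T_C = 17.5 × 301.30/18.50 = 285.01 K.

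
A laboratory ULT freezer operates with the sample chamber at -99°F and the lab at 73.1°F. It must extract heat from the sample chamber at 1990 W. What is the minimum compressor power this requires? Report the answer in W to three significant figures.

In absolute terms T_C = 200.37 K and T_H = 295.98 K, so ΔT = 95.61 K.
COP_Carnot = T_C/ΔT = 200.37/95.61 = 2.096.
Ẇ_min = Q̇/COP_Carnot = 1990/2.096 = 949.6 W.

950 W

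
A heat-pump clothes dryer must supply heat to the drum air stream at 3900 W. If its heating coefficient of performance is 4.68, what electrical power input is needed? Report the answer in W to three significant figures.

833 W

Ẇ = Q̇_H/COP_HP = 3900/4.68 = 833.3 W.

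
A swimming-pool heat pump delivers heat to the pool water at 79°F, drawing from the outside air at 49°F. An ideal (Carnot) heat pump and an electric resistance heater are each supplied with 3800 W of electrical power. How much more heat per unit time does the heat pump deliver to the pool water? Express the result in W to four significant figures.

64430 W

In absolute terms T_C = 282.59 K and T_H = 299.26 K, so ΔT = 16.67 K.
COP_Carnot = T_H/ΔT = 299.26/16.67 = 17.96.
The heat pump delivers Q̇_H = COP × Ẇ = 68230 W; the resistance heater delivers Ẇ = 3800 W.
Extra = (COP − 1)·Ẇ = 64430 W.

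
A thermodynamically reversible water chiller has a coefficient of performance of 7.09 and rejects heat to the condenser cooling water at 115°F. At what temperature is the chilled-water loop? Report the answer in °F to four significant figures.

For a Carnot refrigerator COP_R = T_C/(T_H − T_C), so T_C = COP·T_H/(1 + COP).
With T_H = 319.26 K, T_C = 7.09 × 319.26/8.090 = 279.80 K.
Converting, 279.80 K = 43.97°F.

43.97 °F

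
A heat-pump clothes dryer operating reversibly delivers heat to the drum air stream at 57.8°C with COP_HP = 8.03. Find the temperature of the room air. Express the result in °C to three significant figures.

COP_HP = T_H/(T_H − T_C) gives T_H − T_C = T_H/COP.
With T_H = 330.95 K, T_C = 330.95 × (1 − 1/8.03) = 289.74 K.
Converting, 289.74 K = 16.59°C.

16.6 °C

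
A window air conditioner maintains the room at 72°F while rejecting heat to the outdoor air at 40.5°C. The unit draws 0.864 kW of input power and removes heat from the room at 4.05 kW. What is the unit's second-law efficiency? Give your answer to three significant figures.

COP_actual = Q̇_C/Ẇ = 4.050/0.8640 = 4.688.
In absolute terms T_C = 295.37 K and T_H = 313.65 K, so ΔT = 18.28 K.
COP_Carnot = T_C/ΔT = 295.37/18.28 = 16.16.
η_II = COP_actual/COP_Carnot = 4.688/16.16 = 0.2901.

0.290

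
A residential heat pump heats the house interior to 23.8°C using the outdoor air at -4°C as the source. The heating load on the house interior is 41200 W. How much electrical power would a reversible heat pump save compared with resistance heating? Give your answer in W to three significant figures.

37300 W

In absolute terms T_C = 269.15 K and T_H = 296.95 K, so ΔT = 27.80 K.
COP_Carnot = T_H/ΔT = 296.95/27.80 = 10.68.
Resistance heating needs Ẇ_res = Q̇_H = 41200 W; the reversible heat pump needs only Ẇ_hp = Q̇_H/COP = 3857 W.
Saving = 41200 − 3857 = 37340 W.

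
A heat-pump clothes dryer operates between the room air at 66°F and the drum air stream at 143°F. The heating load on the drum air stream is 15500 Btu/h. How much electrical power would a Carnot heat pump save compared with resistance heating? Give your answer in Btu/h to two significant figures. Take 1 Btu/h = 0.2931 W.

In absolute terms T_C = 292.04 K and T_H = 334.82 K, so ΔT = 42.78 K.
COP_Carnot = T_H/ΔT = 334.82/42.78 = 7.827.
Resistance heating needs Ẇ_res = Q̇_H = 15500 Btu/h; the reversible heat pump needs only Ẇ_hp = Q̇_H/COP = 1980 Btu/h.
Saving = 15500 − 1980 = 13520 Btu/h.

14000 Btu/h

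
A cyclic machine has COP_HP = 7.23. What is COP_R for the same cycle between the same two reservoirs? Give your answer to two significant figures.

6.2

Since Q_H = Q_C + W for any cycle, COP_R = Q_C/W = Q_H/W − 1.
COP_R = 7.23 − 1 = 6.23.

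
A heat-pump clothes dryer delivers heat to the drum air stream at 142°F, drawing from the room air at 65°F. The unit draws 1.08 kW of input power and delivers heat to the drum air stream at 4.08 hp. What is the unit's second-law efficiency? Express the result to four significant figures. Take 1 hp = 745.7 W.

Converting, Q̇_H = 4.080 hp = 3.042 kW, so COP_actual = Q̇_H/Ẇ = 3.042/1.080 = 2.817.
In absolute terms T_C = 291.48 K and T_H = 334.26 K, so ΔT = 42.78 K.
COP_Carnot = T_H/ΔT = 334.26/42.78 = 7.814.
η_II = COP_actual/COP_Carnot = 2.817/7.814 = 0.3605.

0.3605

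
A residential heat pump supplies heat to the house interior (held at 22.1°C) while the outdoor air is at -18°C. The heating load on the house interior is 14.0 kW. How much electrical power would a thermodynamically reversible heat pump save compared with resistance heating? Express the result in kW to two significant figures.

In absolute terms T_C = 255.15 K and T_H = 295.25 K, so ΔT = 40.10 K.
COP_Carnot = T_H/ΔT = 295.25/40.10 = 7.363.
Resistance heating needs Ẇ_res = Q̇_H = 14.00 kW; the reversible heat pump needs only Ẇ_hp = Q̇_H/COP = 1.901 kW.
Saving = 14.00 − 1.901 = 12.10 kW.

12 kW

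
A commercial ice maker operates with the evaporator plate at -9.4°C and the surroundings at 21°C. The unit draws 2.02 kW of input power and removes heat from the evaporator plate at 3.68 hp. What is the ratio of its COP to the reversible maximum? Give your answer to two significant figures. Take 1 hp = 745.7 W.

0.16

Converting, Q̇_C = 3.680 hp = 2.744 kW, so COP_actual = Q̇_C/Ẇ = 2.744/2.020 = 1.359.
In absolute terms T_C = 263.75 K and T_H = 294.15 K, so ΔT = 30.40 K.
COP_Carnot = T_C/ΔT = 263.75/30.40 = 8.676.
η_II = COP_actual/COP_Carnot = 1.359/8.676 = 0.1566.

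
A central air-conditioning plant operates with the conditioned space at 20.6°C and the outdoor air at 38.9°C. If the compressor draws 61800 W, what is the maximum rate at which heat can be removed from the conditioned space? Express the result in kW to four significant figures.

In absolute terms T_C = 293.75 K and T_H = 312.05 K, so ΔT = 18.30 K.
COP_Carnot = T_C/ΔT = 293.75/18.30 = 16.05.
Q̇_max = COP_Carnot × Ẇ = 16.05 × 61800 W = 992000 W = 992.0 kW.

992.0 kW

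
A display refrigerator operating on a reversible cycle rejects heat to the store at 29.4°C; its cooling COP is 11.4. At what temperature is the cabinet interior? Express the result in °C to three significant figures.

For a Carnot refrigerator COP_R = T_C/(T_H − T_C), so T_C = COP·T_H/(1 + COP).
With T_H = 302.55 K, T_C = 11.4 × 302.55/12.40 = 278.15 K.
Converting, 278.15 K = 5.00°C.

5.00 °C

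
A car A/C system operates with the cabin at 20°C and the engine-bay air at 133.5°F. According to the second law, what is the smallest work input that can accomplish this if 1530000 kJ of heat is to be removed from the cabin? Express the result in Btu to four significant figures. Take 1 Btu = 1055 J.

180000 Btu

In absolute terms T_C = 293.15 K and T_H = 329.54 K, so ΔT = 36.39 K.
The reversible limit is COP_R = T_C/ΔT = 8.056, so W_min = Q_C/COP = Q_C·ΔT/T_C.
W_min = 1530000 × 36.39/293.15 = 189900 kJ = 180000 Btu.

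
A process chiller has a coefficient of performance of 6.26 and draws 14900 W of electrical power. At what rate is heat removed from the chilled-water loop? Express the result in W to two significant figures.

Q̇_C = COP × Ẇ = 6.26 × 14900 = 93270 W.

93000 W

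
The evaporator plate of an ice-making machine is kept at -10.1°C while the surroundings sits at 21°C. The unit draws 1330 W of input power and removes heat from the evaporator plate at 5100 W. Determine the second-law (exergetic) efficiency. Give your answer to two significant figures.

COP_actual = Q̇_C/Ẇ = 5100/1330 = 3.835.
In absolute terms T_C = 263.05 K and T_H = 294.15 K, so ΔT = 31.10 K.
COP_Carnot = T_C/ΔT = 263.05/31.10 = 8.458.
η_II = COP_actual/COP_Carnot = 3.835/8.458 = 0.4534.

0.45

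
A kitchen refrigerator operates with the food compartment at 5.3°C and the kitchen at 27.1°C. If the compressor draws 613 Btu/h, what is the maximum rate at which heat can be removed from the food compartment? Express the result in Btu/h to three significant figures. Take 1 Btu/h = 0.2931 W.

In absolute terms T_C = 278.45 K and T_H = 300.25 K, so ΔT = 21.80 K.
COP_Carnot = T_C/ΔT = 278.45/21.80 = 12.77.
Q̇_max = COP_Carnot × Ẇ = 12.77 × 613.0 Btu/h = 7830 Btu/h.

7830 Btu/h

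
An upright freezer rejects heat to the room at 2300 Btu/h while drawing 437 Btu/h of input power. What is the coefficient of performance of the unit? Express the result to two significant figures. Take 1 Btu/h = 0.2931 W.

4.3

The first law gives Q̇_H = Q̇_C + Ẇ, so the three rates are Q̇_C = 1863, Q̇_H = 2300, Ẇ = 437.0 Btu/h.
COP_R = Q̇_C/Ẇ = 1863/437.0 = 4.263.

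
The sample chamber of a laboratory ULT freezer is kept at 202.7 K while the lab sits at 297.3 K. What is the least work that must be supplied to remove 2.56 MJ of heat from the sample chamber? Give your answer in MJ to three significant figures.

The reservoir spacing is ΔT = 297.3 − 202.7 = 94.60 K.
The reversible limit is COP_R = T_C/ΔT = 2.143, so W_min = Q_C/COP = Q_C·ΔT/T_C.
W_min = 2.560 × 94.60/202.70 = 1.195 MJ.

1.19 MJ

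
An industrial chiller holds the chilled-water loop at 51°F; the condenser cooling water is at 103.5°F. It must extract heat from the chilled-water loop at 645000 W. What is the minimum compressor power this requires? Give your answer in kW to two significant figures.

In absolute terms T_C = 283.71 K and T_H = 312.87 K, so ΔT = 29.17 K.
COP_Carnot = T_C/ΔT = 283.71/29.17 = 9.727.
Ẇ_min = Q̇/COP_Carnot = 645000/9.727 = 66310 W = 66.31 kW.

66 kW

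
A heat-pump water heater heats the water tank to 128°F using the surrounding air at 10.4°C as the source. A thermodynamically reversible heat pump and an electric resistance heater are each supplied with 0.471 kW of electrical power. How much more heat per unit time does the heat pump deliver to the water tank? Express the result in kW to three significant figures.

3.11 kW

In absolute terms T_C = 283.55 K and T_H = 326.48 K, so ΔT = 42.93 K.
COP_Carnot = T_H/ΔT = 326.48/42.93 = 7.604.
The heat pump delivers Q̇_H = COP × Ẇ = 3.582 kW; the resistance heater delivers Ẇ = 0.4710 kW.
Extra = (COP − 1)·Ẇ = 3.111 kW.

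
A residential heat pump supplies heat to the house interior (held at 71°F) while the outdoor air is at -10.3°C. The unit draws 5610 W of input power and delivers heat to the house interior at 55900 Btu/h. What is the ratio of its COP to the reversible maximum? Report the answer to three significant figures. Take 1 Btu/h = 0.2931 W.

0.317

Converting, Q̇_H = 55900 Btu/h = 16380 W, so COP_actual = Q̇_H/Ẇ = 16380/5610 = 2.921.
In absolute terms T_C = 262.85 K and T_H = 294.82 K, so ΔT = 31.97 K.
COP_Carnot = T_H/ΔT = 294.82/31.97 = 9.223.
η_II = COP_actual/COP_Carnot = 2.921/9.223 = 0.3167.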